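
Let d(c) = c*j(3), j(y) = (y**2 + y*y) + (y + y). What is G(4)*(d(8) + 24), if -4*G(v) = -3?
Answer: 162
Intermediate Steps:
j(y) = 2*y + 2*y**2 (j(y) = (y**2 + y**2) + 2*y = 2*y**2 + 2*y = 2*y + 2*y**2)
d(c) = 24*c (d(c) = c*(2*3*(1 + 3)) = c*(2*3*4) = c*24 = 24*c)
G(v) = 3/4 (G(v) = -1/4*(-3) = 3/4)
G(4)*(d(8) + 24) = 3*(24*8 + 24)/4 = 3*(192 + 24)/4 = (3/4)*216 = 162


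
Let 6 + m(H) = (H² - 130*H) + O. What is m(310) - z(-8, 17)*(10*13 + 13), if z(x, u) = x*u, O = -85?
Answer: 75157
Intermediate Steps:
z(x, u) = u*x
m(H) = -91 + H² - 130*H (m(H) = -6 + ((H² - 130*H) - 85) = -6 + (-85 + H² - 130*H) = -91 + H² - 130*H)
m(310) - z(-8, 17)*(10*13 + 13) = (-91 + 310² - 130*310) - 17*(-8)*(10*13 + 13) = (-91 + 96100 - 40300) - (-136)*(130 + 13) = 55709 - (-136)*143 = 55709 - 1*(-19448) = 55709 + 19448 = 75157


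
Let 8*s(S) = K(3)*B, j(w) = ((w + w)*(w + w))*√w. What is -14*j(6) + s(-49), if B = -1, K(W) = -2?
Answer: ¼ - 2016*√6 ≈ -4937.9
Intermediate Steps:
j(w) = 4*w^(5/2) (j(w) = ((2*w)*(2*w))*√w = (4*w²)*√w = 4*w^(5/2))
s(S) = ¼ (s(S) = (-2*(-1))/8 = (⅛)*2 = ¼)
-14*j(6) + s(-49) = -56*6^(5/2) + ¼ = -56*36*√6 + ¼ = -2016*√6 + ¼ = ¼ - 2016*√6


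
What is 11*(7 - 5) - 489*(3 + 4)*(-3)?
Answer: 10291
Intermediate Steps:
11*(7 - 5) - 489*(3 + 4)*(-3) = 11*2 - 3423*(-3) = 22 - 489*(-21) = 22 + 10269 = 10291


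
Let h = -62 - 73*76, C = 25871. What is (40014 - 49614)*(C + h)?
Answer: -194505600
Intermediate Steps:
h = -5610 (h = -62 - 5548 = -5610)
(40014 - 49614)*(C + h) = (40014 - 49614)*(25871 - 5610) = -9600*20261 = -194505600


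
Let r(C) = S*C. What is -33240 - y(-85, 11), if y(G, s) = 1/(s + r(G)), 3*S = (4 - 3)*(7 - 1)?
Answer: -5285159/159 ≈ -33240.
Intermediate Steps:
S = 2 (S = ((4 - 3)*(7 - 1))/3 = (1*6)/3 = (1/3)*6 = 2)
r(C) = 2*C
y(G, s) = 1/(s + 2*G)
-33240 - y(-85, 11) = -33240 - 1/(11 + 2*(-85)) = -33240 - 1/(11 - 170) = -33240 - 1/(-159) = -33240 - 1*(-1/159) = -33240 + 1/159 = -5285159/159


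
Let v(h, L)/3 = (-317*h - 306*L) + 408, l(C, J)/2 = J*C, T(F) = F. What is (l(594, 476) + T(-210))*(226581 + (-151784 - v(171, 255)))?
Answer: 265841198952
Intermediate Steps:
l(C, J) = 2*C*J (l(C, J) = 2*(J*C) = 2*(C*J) = 2*C*J)
v(h, L) = 1224 - 951*h - 918*L (v(h, L) = 3*((-317*h - 306*L) + 408) = 3*(408 - 317*h - 306*L) = 1224 - 951*h - 918*L)
(l(594, 476) + T(-210))*(226581 + (-151784 - v(171, 255))) = (2*594*476 - 210)*(226581 + (-151784 - (1224 - 951*171 - 918*255))) = (565488 - 210)*(226581 + (-151784 - (1224 - 162621 - 234090))) = 565278*(226581 + (-151784 - 1*(-395487))) = 565278*(226581 + (-151784 + 395487)) = 565278*(226581 + 243703) = 565278*470284 = 265841198952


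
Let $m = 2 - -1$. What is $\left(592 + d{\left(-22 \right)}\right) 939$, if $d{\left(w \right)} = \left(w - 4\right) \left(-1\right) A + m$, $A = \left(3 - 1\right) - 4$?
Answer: $509877$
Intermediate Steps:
$A = -2$ ($A = 2 - 4 = -2$)
$m = 3$ ($m = 2 + 1 = 3$)
$d{\left(w \right)} = -5 + 2 w$ ($d{\left(w \right)} = \left(w - 4\right) \left(-1\right) \left(-2\right) + 3 = \left(-4 + w\right) \left(-1\right) \left(-2\right) + 3 = \left(4 - w\right) \left(-2\right) + 3 = \left(-8 + 2 w\right) + 3 = -5 + 2 w$)
$\left(592 + d{\left(-22 \right)}\right) 939 = \left(592 + \left(-5 + 2 \left(-22\right)\right)\right) 939 = \left(592 - 49\right) 939 = 543 \cdot 939 = 509877$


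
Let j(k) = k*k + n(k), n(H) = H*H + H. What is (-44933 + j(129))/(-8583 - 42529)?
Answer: 5761/25556 ≈ 0.22543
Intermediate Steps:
n(H) = H + H² (n(H) = H² + H = H + H²)
j(k) = k² + k*(1 + k) (j(k) = k*k + k*(1 + k) = k² + k*(1 + k))
(-44933 + j(129))/(-8583 - 42529) = (-44933 + 129*(1 + 2*129))/(-8583 - 42529) = (-44933 + 129*(1 + 258))/(-51112) = (-44933 + 129*259)*(-1/51112) = (-44933 + 33411)*(-1/51112) = -11522*(-1/51112) = 5761/25556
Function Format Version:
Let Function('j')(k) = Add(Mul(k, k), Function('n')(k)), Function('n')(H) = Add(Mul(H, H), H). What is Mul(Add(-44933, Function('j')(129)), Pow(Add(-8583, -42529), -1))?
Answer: Rational(5761, 25556) ≈ 0.22543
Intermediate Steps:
Function('n')(H) = Add(H, Pow(H, 2)) (Function('n')(H) = Add(Pow(H, 2), H) = Add(H, Pow(H, 2)))
Function('j')(k) = Add(Pow(k, 2), Mul(k, Add(1, k))) (Function('j')(k) = Add(Mul(k, k), Mul(k, Add(1, k))) = Add(Pow(k, 2), Mul(k, Add(1, k))))
Mul(Add(-44933, Function('j')(129)), Pow(Add(-8583, -42529), -1)) = Mul(Add(-44933, Mul(129, Add(1, Mul(2, 129)))), Pow(Add(-8583, -42529), -1)) = Mul(Add(-44933, Mul(129, Add(1, 258))), Pow(-51112, -1)) = Mul(Add(-44933, Mul(129, 259)), Rational(-1, 51112)) = Mul(Add(-44933, 33411), Rational(-1, 51112)) = Mul(-11522, Rational(-1, 51112)) = Rational(5761, 25556)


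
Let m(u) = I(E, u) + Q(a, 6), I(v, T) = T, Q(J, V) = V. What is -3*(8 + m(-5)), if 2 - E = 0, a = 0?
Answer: -27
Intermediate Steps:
E = 2 (E = 2 - 1*0 = 2 + 0 = 2)
m(u) = 6 + u (m(u) = u + 6 = 6 + u)
-3*(8 + m(-5)) = -3*(8 + (6 - 5)) = -3*(8 + 1) = -3*9 = -27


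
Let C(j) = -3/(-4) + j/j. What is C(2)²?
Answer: 49/16 ≈ 3.0625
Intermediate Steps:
C(j) = 7/4 (C(j) = -3*(-¼) + 1 = ¾ + 1 = 7/4)
C(2)² = (7/4)² = 49/16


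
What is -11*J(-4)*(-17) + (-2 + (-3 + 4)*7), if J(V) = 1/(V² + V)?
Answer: 247/12 ≈ 20.583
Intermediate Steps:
J(V) = 1/(V + V²)
-11*J(-4)*(-17) + (-2 + (-3 + 4)*7) = -11/((-4)*(1 - 4))*(-17) + (-2 + (-3 + 4)*7) = -(-11)/(4*(-3))*(-17) + (-2 + 1*7) = -(-11)*(-1)/(4*3)*(-17) + (-2 + 7) = -11*1/12*(-17) + 5 = -11/12*(-17) + 5 = 187/12 + 5 = 247/12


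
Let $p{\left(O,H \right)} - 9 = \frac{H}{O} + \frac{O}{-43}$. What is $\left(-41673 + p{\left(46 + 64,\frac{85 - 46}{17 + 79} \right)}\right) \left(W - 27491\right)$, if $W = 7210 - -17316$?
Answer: $\frac{3739843260833}{30272} \approx 1.2354 \cdot 10^{8}$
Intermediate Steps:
$p{\left(O,H \right)} = 9 - \frac{O}{43} + \frac{H}{O}$ ($p{\left(O,H \right)} = 9 + \left(\frac{H}{O} + \frac{O}{-43}\right) = 9 + \left(\frac{H}{O} + O \left(- \frac{1}{43}\right)\right) = 9 + \left(\frac{H}{O} - \frac{O}{43}\right) = 9 + \left(- \frac{O}{43} + \frac{H}{O}\right) = 9 - \frac{O}{43} + \frac{H}{O}$)
$W = 24526$ ($W = 7210 + 17316 = 24526$)
$\left(-41673 + p{\left(46 + 64,\frac{85 - 46}{17 + 79} \right)}\right) \left(W - 27491\right) = \left(-41673 + \left(9 - \frac{46 + 64}{43} + \frac{\left(85 - 46\right) \frac{1}{17 + 79}}{46 + 64}\right)\right) \left(24526 - 27491\right) = \left(-41673 + \left(9 - \frac{110}{43} + \frac{39 \cdot \frac{1}{96}}{110}\right)\right) \left(-2965\right) = \left(-41673 + \left(9 - \frac{110}{43} + 39 \cdot \frac{1}{96} \cdot \frac{1}{110}\right)\right) \left(-2965\right) = \left(-41673 + \left(9 - \frac{110}{43} + \frac{13}{32} \cdot \frac{1}{110}\right)\right) \left(-2965\right) = \left(-41673 + \left(9 - \frac{110}{43} + \frac{13}{3520}\right)\right) \left(-2965\right) = \left(-41673 + \frac{975599}{151360}\right) \left(-2965\right) = \left(- \frac{6306649681}{151360}\right) \left(-2965\right) = \frac{3739843260833}{30272}$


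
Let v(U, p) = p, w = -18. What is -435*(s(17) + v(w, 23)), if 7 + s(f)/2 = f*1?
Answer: -18705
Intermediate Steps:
s(f) = -14 + 2*f (s(f) = -14 + 2*(f*1) = -14 + 2*f)
-435*(s(17) + v(w, 23)) = -435*((-14 + 2*17) + 23) = -435*((-14 + 34) + 23) = -435*(20 + 23) = -435*43 = -18705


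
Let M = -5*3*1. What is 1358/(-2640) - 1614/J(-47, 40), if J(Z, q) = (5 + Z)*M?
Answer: -1895/616 ≈ -3.0763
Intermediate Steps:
M = -15 (M = -15*1 = -15)
J(Z, q) = -75 - 15*Z (J(Z, q) = (5 + Z)*(-15) = -75 - 15*Z)
1358/(-2640) - 1614/J(-47, 40) = 1358/(-2640) - 1614/(-75 - 15*(-47)) = 1358*(-1/2640) - 1614/(-75 + 705) = -679/1320 - 1614/630 = -679/1320 - 1614*1/630 = -679/1320 - 269/105 = -1895/616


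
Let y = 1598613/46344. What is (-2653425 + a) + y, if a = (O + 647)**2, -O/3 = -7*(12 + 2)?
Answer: -27310666041/15448 ≈ -1.7679e+6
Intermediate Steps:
O = 294 (O = -(-21)*(12 + 2) = -(-21)*14 = -3*(-98) = 294)
a = 885481 (a = (294 + 647)**2 = 941**2 = 885481)
y = 532871/15448 (y = 1598613*(1/46344) = 532871/15448 ≈ 34.495)
(-2653425 + a) + y = (-2653425 + 885481) + 532871/15448 = -1767944 + 532871/15448 = -27310666041/15448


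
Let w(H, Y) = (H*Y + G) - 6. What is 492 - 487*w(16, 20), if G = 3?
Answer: -153887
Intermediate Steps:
w(H, Y) = -3 + H*Y (w(H, Y) = (H*Y + 3) - 6 = (3 + H*Y) - 6 = -3 + H*Y)
492 - 487*w(16, 20) = 492 - 487*(-3 + 16*20) = 492 - 487*(-3 + 320) = 492 - 487*317 = 492 - 154379 = -153887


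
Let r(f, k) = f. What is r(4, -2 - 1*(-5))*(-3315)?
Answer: -13260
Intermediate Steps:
r(4, -2 - 1*(-5))*(-3315) = 4*(-3315) = -13260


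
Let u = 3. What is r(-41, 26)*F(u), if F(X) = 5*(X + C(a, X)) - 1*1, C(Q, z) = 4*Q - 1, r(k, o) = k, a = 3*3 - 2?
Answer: -6109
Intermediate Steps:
a = 7 (a = 9 - 2 = 7)
C(Q, z) = -1 + 4*Q
F(X) = 134 + 5*X (F(X) = 5*(X + (-1 + 4*7)) - 1*1 = 5*(X + (-1 + 28)) - 1 = 5*(X + 27) - 1 = 5*(27 + X) - 1 = (135 + 5*X) - 1 = 134 + 5*X)
r(-41, 26)*F(u) = -41*(134 + 5*3) = -41*(134 + 15) = -41*149 = -6109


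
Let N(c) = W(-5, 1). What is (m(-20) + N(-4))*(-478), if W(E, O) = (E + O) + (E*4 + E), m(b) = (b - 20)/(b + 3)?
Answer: 216534/17 ≈ 12737.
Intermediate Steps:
m(b) = (-20 + b)/(3 + b)
W(E, O) = O + 6*E (W(E, O) = (E + O) + (4*E + E) = (E + O) + 5*E = O + 6*E)
N(c) = -29 (N(c) = 1 + 6*(-5) = 1 - 30 = -29)
(m(-20) + N(-4))*(-478) = ((-20 - 20)/(3 - 20) - 29)*(-478) = (-40/(-17) - 29)*(-478) = (-1/17*(-40) - 29)*(-478) = (40/17 - 29)*(-478) = -453/17*(-478) = 216534/17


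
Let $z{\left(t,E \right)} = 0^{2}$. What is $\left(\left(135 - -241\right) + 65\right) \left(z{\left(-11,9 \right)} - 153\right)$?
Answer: $-67473$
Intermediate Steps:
$z{\left(t,E \right)} = 0$
$\left(\left(135 - -241\right) + 65\right) \left(z{\left(-11,9 \right)} - 153\right) = \left(\left(135 - -241\right) + 65\right) \left(0 - 153\right) = \left(\left(135 + 241\right) + 65\right) \left(0 - 153\right) = \left(376 + 65\right) \left(-153\right) = 441 \left(-153\right) = -67473$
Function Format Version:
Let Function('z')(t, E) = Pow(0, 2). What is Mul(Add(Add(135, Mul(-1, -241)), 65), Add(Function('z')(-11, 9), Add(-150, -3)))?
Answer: -67473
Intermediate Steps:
Function('z')(t, E) = 0
Mul(Add(Add(135, Mul(-1, -241)), 65), Add(Function('z')(-11, 9), Add(-150, -3))) = Mul(Add(Add(135, Mul(-1, -241)), 65), Add(0, Add(-150, -3))) = Mul(Add(Add(135, 241), 65), Add(0, -153)) = Mul(Add(376, 65), -153) = Mul(441, -153) = -67473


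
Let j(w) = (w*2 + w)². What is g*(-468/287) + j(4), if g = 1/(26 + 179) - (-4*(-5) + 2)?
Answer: 10582452/58835 ≈ 179.87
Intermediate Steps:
j(w) = 9*w² (j(w) = (2*w + w)² = (3*w)² = 9*w²)
g = -4509/205 (g = 1/205 - (20 + 2) = 1/205 - 1*22 = 1/205 - 22 = -4509/205 ≈ -21.995)
g*(-468/287) + j(4) = -(-2110212)/(205*287) + 9*4² = -(-2110212)/(205*287) + 9*16 = -4509/205*(-468/287) + 144 = 2110212/58835 + 144 = 10582452/58835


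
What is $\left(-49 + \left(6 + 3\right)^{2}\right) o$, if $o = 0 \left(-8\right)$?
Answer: $0$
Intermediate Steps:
$o = 0$
$\left(-49 + \left(6 + 3\right)^{2}\right) o = \left(-49 + \left(6 + 3\right)^{2}\right) 0 = \left(-49 + 9^{2}\right) 0 = \left(-49 + 81\right) 0 = 32 \cdot 0 = 0$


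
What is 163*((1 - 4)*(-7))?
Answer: 3423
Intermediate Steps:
163*((1 - 4)*(-7)) = 163*(-3*(-7)) = 163*21 = 3423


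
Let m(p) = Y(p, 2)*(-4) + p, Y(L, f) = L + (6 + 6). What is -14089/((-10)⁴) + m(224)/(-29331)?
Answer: -45116051/32590000 ≈ -1.3844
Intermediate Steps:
Y(L, f) = 12 + L (Y(L, f) = L + 12 = 12 + L)
m(p) = -48 - 3*p (m(p) = (12 + p)*(-4) + p = (-48 - 4*p) + p = -48 - 3*p)
-14089/((-10)⁴) + m(224)/(-29331) = -14089/((-10)⁴) + (-48 - 3*224)/(-29331) = -14089/10000 + (-48 - 672)*(-1/29331) = -14089*1/10000 - 720*(-1/29331) = -14089/10000 + 80/3259 = -45116051/32590000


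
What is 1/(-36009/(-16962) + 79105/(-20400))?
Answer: -11534160/20239847 ≈ -0.56987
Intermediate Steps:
1/(-36009/(-16962) + 79105/(-20400)) = 1/(-36009*(-1/16962) + 79105*(-1/20400)) = 1/(12003/5654 - 15821/4080) = 1/(-20239847/11534160) = -11534160/20239847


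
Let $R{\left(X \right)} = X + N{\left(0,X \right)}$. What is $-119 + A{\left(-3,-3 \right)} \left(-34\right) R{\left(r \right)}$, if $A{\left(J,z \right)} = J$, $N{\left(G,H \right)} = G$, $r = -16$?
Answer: $-1751$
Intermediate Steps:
$R{\left(X \right)} = X$ ($R{\left(X \right)} = X + 0 = X$)
$-119 + A{\left(-3,-3 \right)} \left(-34\right) R{\left(r \right)} = -119 + \left(-3\right) \left(-34\right) \left(-16\right) = -119 + 102 \left(-16\right) = -119 - 1632 = -1751$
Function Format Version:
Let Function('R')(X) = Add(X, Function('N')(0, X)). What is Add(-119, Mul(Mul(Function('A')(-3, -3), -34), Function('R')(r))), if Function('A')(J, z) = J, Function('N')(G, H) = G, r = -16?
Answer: -1751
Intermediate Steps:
Function('R')(X) = X (Function('R')(X) = Add(X, 0) = X)
Add(-119, Mul(Mul(Function('A')(-3, -3), -34), Function('R')(r))) = Add(-119, Mul(Mul(-3, -34), -16)) = Add(-119, Mul(102, -16)) = Add(-119, -1632) = -1751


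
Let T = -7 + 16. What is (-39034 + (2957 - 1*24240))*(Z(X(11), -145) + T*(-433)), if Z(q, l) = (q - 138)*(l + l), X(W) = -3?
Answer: -2231306781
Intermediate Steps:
T = 9
Z(q, l) = 2*l*(-138 + q) (Z(q, l) = (-138 + q)*(2*l) = 2*l*(-138 + q))
(-39034 + (2957 - 1*24240))*(Z(X(11), -145) + T*(-433)) = (-39034 + (2957 - 1*24240))*(2*(-145)*(-138 - 3) + 9*(-433)) = (-39034 + (2957 - 24240))*(2*(-145)*(-141) - 3897) = (-39034 - 21283)*(40890 - 3897) = -60317*36993 = -2231306781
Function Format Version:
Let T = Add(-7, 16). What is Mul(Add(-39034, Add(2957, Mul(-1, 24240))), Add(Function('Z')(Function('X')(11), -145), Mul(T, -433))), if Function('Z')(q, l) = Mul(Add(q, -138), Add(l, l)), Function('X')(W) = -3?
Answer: -2231306781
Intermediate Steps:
T = 9
Function('Z')(q, l) = Mul(2, l, Add(-138, q)) (Function('Z')(q, l) = Mul(Add(-138, q), Mul(2, l)) = Mul(2, l, Add(-138, q)))
Mul(Add(-39034, Add(2957, Mul(-1, 24240))), Add(Function('Z')(Function('X')(11), -145), Mul(T, -433))) = Mul(Add(-39034, Add(2957, Mul(-1, 24240))), Add(Mul(2, -145, Add(-138, -3)), Mul(9, -433))) = Mul(Add(-39034, Add(2957, -24240)), Add(Mul(2, -145, -141), -3897)) = Mul(Add(-39034, -21283), Add(40890, -3897)) = Mul(-60317, 36993) = -2231306781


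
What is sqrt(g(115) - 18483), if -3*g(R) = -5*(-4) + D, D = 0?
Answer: I*sqrt(166407)/3 ≈ 135.98*I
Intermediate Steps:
g(R) = -20/3 (g(R) = -(-5*(-4) + 0)/3 = -(20 + 0)/3 = -1/3*20 = -20/3)
sqrt(g(115) - 18483) = sqrt(-20/3 - 18483) = sqrt(-55469/3) = I*sqrt(166407)/3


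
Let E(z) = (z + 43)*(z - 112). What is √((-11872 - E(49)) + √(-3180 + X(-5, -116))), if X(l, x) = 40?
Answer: √(-6076 + 2*I*√785) ≈ 0.3594 + 77.949*I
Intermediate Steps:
E(z) = (-112 + z)*(43 + z) (E(z) = (43 + z)*(-112 + z) = (-112 + z)*(43 + z))
√((-11872 - E(49)) + √(-3180 + X(-5, -116))) = √((-11872 - (-4816 + 49² - 69*49)) + √(-3180 + 40)) = √((-11872 - (-4816 + 2401 - 3381)) + √(-3140)) = √((-11872 - 1*(-5796)) + 2*I*√785) = √((-11872 + 5796) + 2*I*√785) = √(-6076 + 2*I*√785)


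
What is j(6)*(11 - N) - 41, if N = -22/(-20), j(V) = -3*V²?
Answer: -5551/5 ≈ -1110.2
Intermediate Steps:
N = 11/10 (N = -22*(-1/20) = 11/10 ≈ 1.1000)
j(6)*(11 - N) - 41 = (-3*6²)*(11 - 1*11/10) - 41 = (-3*36)*(11 - 11/10) - 41 = -108*99/10 - 41 = -5346/5 - 41 = -5551/5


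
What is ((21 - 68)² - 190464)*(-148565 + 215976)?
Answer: -12690457805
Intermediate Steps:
((21 - 68)² - 190464)*(-148565 + 215976) = ((-47)² - 190464)*67411 = (2209 - 190464)*67411 = -188255*67411 = -12690457805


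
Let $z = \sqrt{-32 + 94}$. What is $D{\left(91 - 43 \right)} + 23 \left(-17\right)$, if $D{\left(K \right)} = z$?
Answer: $-391 + \sqrt{62} \approx -383.13$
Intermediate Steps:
$z = \sqrt{62} \approx 7.874$
$D{\left(K \right)} = \sqrt{62}$
$D{\left(91 - 43 \right)} + 23 \left(-17\right) = \sqrt{62} + 23 \left(-17\right) = \sqrt{62} - 391 = -391 + \sqrt{62}$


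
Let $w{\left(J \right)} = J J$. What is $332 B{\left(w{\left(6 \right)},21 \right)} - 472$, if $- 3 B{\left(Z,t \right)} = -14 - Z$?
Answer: $\frac{15184}{3} \approx 5061.3$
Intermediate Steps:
$w{\left(J \right)} = J^{2}$
$B{\left(Z,t \right)} = \frac{14}{3} + \frac{Z}{3}$ ($B{\left(Z,t \right)} = - \frac{-14 - Z}{3} = \frac{14}{3} + \frac{Z}{3}$)
$332 B{\left(w{\left(6 \right)},21 \right)} - 472 = 332 \left(\frac{14}{3} + \frac{6^{2}}{3}\right) - 472 = 332 \left(\frac{14}{3} + \frac{1}{3} \cdot 36\right) - 472 = 332 \left(\frac{14}{3} + 12\right) - 472 = 332 \cdot \frac{50}{3} - 472 = \frac{16600}{3} - 472 = \frac{15184}{3}$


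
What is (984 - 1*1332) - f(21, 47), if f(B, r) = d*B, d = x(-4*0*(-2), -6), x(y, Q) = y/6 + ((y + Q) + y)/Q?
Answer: -369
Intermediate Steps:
x(y, Q) = y/6 + (Q + 2*y)/Q (x(y, Q) = y*(1/6) + ((Q + y) + y)/Q = y/6 + (Q + 2*y)/Q)
d = 1 (d = 1 + (-4*0*(-2))/6 + 2*(-4*0*(-2))/(-6) = 1 + (0*(-2))/6 + 2*(0*(-2))*(-1/6) = 1 + (1/6)*0 + 2*0*(-1/6) = 1 + 0 + 0 = 1)
f(B, r) = B (f(B, r) = 1*B = B)
(984 - 1*1332) - f(21, 47) = (984 - 1*1332) - 1*21 = (984 - 1332) - 21 = -348 - 21 = -369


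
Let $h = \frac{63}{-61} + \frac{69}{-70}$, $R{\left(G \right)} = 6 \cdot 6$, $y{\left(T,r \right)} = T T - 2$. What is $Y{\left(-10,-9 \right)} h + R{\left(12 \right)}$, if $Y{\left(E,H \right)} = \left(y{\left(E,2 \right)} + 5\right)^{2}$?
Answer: $- \frac{91285251}{4270} \approx -21378.0$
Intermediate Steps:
$y{\left(T,r \right)} = -2 + T^{2}$ ($y{\left(T,r \right)} = T^{2} - 2 = -2 + T^{2}$)
$Y{\left(E,H \right)} = \left(3 + E^{2}\right)^{2}$ ($Y{\left(E,H \right)} = \left(\left(-2 + E^{2}\right) + 5\right)^{2} = \left(3 + E^{2}\right)^{2}$)
$R{\left(G \right)} = 36$
$h = - \frac{8619}{4270}$ ($h = 63 \left(- \frac{1}{61}\right) + 69 \left(- \frac{1}{70}\right) = - \frac{63}{61} - \frac{69}{70} = - \frac{8619}{4270} \approx -2.0185$)
$Y{\left(-10,-9 \right)} h + R{\left(12 \right)} = \left(3 + \left(-10\right)^{2}\right)^{2} \left(- \frac{8619}{4270}\right) + 36 = \left(3 + 100\right)^{2} \left(- \frac{8619}{4270}\right) + 36 = 103^{2} \left(- \frac{8619}{4270}\right) + 36 = 10609 \left(- \frac{8619}{4270}\right) + 36 = - \frac{91438971}{4270} + 36 = - \frac{91285251}{4270}$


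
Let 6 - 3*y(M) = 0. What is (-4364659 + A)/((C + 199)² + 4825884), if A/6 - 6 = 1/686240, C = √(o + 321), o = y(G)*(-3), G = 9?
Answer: -36434853577164053/40618476534644744 + 894060897922929*√35/4061847653464474400 ≈ -0.89570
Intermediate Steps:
y(M) = 2 (y(M) = 2 - ⅓*0 = 2 + 0 = 2)
o = -6 (o = 2*(-3) = -6)
C = 3*√35 (C = √(-6 + 321) = √315 = 3*√35 ≈ 17.748)
A = 12352323/343120 (A = 36 + 6/686240 = 36 + 6*(1/686240) = 36 + 3/343120 = 12352323/343120 ≈ 36.000)
(-4364659 + A)/((C + 199)² + 4825884) = (-4364659 + 12352323/343120)/((3*√35 + 199)² + 4825884) = -1497589443757/(343120*((199 + 3*√35)² + 4825884)) = -1497589443757/(343120*(4825884 + (199 + 3*√35)²))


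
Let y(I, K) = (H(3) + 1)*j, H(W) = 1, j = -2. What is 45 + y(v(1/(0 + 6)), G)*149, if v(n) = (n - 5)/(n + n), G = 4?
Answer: -551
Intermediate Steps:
v(n) = (-5 + n)/(2*n) (v(n) = (-5 + n)/((2*n)) = (-5 + n)*(1/(2*n)) = (-5 + n)/(2*n))
y(I, K) = -4 (y(I, K) = (1 + 1)*(-2) = 2*(-2) = -4)
45 + y(v(1/(0 + 6)), G)*149 = 45 - 4*149 = 45 - 596 = -551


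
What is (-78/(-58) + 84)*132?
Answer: 326700/29 ≈ 11266.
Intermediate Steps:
(-78/(-58) + 84)*132 = (-78*(-1/58) + 84)*132 = (39/29 + 84)*132 = (2475/29)*132 = 326700/29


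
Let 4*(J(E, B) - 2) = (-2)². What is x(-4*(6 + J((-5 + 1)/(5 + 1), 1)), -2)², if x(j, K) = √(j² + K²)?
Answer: 1300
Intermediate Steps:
J(E, B) = 3 (J(E, B) = 2 + (¼)*(-2)² = 2 + (¼)*4 = 2 + 1 = 3)
x(j, K) = √(K² + j²)
x(-4*(6 + J((-5 + 1)/(5 + 1), 1)), -2)² = (√((-2)² + (-4*(6 + 3))²))² = (√(4 + (-4*9)²))² = (√(4 + (-36)²))² = (√(4 + 1296))² = (√1300)² = (10*√13)² = 1300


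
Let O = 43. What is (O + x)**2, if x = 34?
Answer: 5929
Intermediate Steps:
(O + x)**2 = (43 + 34)**2 = 77**2 = 5929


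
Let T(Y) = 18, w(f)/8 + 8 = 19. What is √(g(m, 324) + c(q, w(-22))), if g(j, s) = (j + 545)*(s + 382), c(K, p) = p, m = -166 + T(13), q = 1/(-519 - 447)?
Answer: 23*√530 ≈ 529.50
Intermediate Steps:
w(f) = 88 (w(f) = -64 + 8*19 = -64 + 152 = 88)
q = -1/966 (q = 1/(-966) = -1/966 ≈ -0.0010352)
m = -148 (m = -166 + 18 = -148)
g(j, s) = (382 + s)*(545 + j) (g(j, s) = (545 + j)*(382 + s) = (382 + s)*(545 + j))
√(g(m, 324) + c(q, w(-22))) = √((208190 + 382*(-148) + 545*324 - 148*324) + 88) = √((208190 - 56536 + 176580 - 47952) + 88) = √(280282 + 88) = √280370 = 23*√530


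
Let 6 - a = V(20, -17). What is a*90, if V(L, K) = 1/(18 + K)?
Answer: 450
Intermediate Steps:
a = 5 (a = 6 - 1/(18 - 17) = 6 - 1/1 = 6 - 1*1 = 6 - 1 = 5)
a*90 = 5*90 = 450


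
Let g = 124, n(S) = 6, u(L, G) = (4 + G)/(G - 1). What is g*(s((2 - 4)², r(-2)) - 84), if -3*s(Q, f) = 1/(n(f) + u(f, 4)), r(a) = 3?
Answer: -135470/13 ≈ -10421.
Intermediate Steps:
u(L, G) = (4 + G)/(-1 + G)
s(Q, f) = -1/26 (s(Q, f) = -1/(3*(6 + (4 + 4)/(-1 + 4))) = -1/(3*(6 + 8/3)) = -1/(3*26/3) = -⅓*3/26 = -1/26)
g*(s((2 - 4)², r(-2)) - 84) = 124*(-1/26 - 84) = 124*(-2185/26) = -135470/13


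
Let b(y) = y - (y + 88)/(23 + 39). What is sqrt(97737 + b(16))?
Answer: 9*sqrt(1159741)/31 ≈ 312.65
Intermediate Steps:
b(y) = -44/31 + 61*y/62 (b(y) = y - (88 + y)/62 = y - (44/31 + y/62) = y + (-44/31 - y/62) = -44/31 + 61*y/62)
sqrt(97737 + b(16)) = sqrt(97737 + (-44/31 + (61/62)*16)) = sqrt(97737 + (-44/31 + 488/31)) = sqrt(97737 + 444/31) = sqrt(3030291/31) = 9*sqrt(1159741)/31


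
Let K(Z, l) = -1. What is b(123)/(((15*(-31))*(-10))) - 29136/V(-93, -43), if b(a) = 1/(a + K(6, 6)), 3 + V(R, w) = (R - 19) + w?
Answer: 8264426479/44816700 ≈ 184.41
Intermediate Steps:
V(R, w) = -22 + R + w (V(R, w) = -3 + ((R - 19) + w) = -3 + ((-19 + R) + w) = -3 + (-19 + R + w) = -22 + R + w)
b(a) = 1/(-1 + a) (b(a) = 1/(a - 1) = 1/(-1 + a))
b(123)/(((15*(-31))*(-10))) - 29136/V(-93, -43) = 1/((-1 + 123)*(((15*(-31))*(-10)))) - 29136/(-22 - 93 - 43) = 1/(122*((-465*(-10)))) - 29136/(-158) = (1/122)/4650 - 29136*(-1/158) = (1/122)*(1/4650) + 14568/79 = 1/567300 + 14568/79 = 8264426479/44816700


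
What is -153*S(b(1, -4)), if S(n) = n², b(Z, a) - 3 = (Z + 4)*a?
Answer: -44217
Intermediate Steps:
b(Z, a) = 3 + a*(4 + Z) (b(Z, a) = 3 + (Z + 4)*a = 3 + (4 + Z)*a = 3 + a*(4 + Z))
-153*S(b(1, -4)) = -153*(3 + 4*(-4) + 1*(-4))² = -153*(3 - 16 - 4)² = -153*(-17)² = -153*289 = -44217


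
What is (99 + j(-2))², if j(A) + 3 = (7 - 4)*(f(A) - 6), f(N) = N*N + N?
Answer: 7056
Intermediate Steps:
f(N) = N + N² (f(N) = N² + N = N + N²)
j(A) = -21 + 3*A*(1 + A) (j(A) = -3 + (7 - 4)*(A*(1 + A) - 6) = -3 + 3*(-6 + A*(1 + A)) = -3 + (-18 + 3*A*(1 + A)) = -21 + 3*A*(1 + A))
(99 + j(-2))² = (99 + (-21 + 3*(-2)*(1 - 2)))² = (99 + (-21 + 3*(-2)*(-1)))² = (99 + (-21 + 6))² = (99 - 15)² = 84² = 7056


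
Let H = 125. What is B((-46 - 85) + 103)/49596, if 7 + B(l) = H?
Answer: 59/24798 ≈ 0.0023792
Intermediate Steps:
B(l) = 118 (B(l) = -7 + 125 = 118)
B((-46 - 85) + 103)/49596 = 118/49596 = 118*(1/49596) = 59/24798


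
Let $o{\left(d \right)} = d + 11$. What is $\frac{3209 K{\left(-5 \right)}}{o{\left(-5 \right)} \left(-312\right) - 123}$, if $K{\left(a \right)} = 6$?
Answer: $- \frac{6418}{665} \approx -9.6511$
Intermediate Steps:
$o{\left(d \right)} = 11 + d$
$\frac{3209 K{\left(-5 \right)}}{o{\left(-5 \right)} \left(-312\right) - 123} = \frac{3209 \cdot 6}{\left(11 - 5\right) \left(-312\right) - 123} = \frac{19254}{6 \left(-312\right) - 123} = \frac{19254}{-1872 - 123} = \frac{19254}{-1995} = 19254 \left(- \frac{1}{1995}\right) = - \frac{6418}{665}$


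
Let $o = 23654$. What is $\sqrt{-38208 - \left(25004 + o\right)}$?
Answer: $13 i \sqrt{514} \approx 294.73 i$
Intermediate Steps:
$\sqrt{-38208 - \left(25004 + o\right)} = \sqrt{-38208 - 48658} = \sqrt{-86866} = 13 i \sqrt{514}$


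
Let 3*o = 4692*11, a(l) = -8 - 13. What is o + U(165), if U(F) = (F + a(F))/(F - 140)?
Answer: 430244/25 ≈ 17210.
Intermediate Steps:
a(l) = -21
o = 17204 (o = (4692*11)/3 = (⅓)*51612 = 17204)
U(F) = (-21 + F)/(-140 + F) (U(F) = (F - 21)/(F - 140) = (-21 + F)/(-140 + F))
o + U(165) = 17204 + (-21 + 165)/(-140 + 165) = 17204 + 144/25 = 430244/25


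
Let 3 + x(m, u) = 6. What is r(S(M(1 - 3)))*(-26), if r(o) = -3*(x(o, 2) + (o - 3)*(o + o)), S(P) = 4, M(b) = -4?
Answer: 858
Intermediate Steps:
x(m, u) = 3 (x(m, u) = -3 + 6 = 3)
r(o) = -9 - 6*o*(-3 + o) (r(o) = -3*(3 + (o - 3)*(o + o)) = -3*(3 + (-3 + o)*(2*o)) = -3*(3 + 2*o*(-3 + o)) = -9 - 6*o*(-3 + o))
r(S(M(1 - 3)))*(-26) = (-9 - 6*4² + 18*4)*(-26) = (-9 - 6*16 + 72)*(-26) = (-9 - 96 + 72)*(-26) = -33*(-26) = 858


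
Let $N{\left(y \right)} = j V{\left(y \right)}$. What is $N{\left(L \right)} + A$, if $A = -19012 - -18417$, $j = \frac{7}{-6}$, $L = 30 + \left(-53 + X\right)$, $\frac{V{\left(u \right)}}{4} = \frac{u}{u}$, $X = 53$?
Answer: $- \frac{1799}{3} \approx -599.67$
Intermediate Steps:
$V{\left(u \right)} = 4$ ($V{\left(u \right)} = 4 \frac{u}{u} = 4 \cdot 1 = 4$)
$L = 30$ ($L = 30 + \left(-53 + 53\right) = 30 + 0 = 30$)
$j = - \frac{7}{6}$ ($j = 7 \left(- \frac{1}{6}\right) = - \frac{7}{6} \approx -1.1667$)
$N{\left(y \right)} = - \frac{14}{3}$ ($N{\left(y \right)} = \left(- \frac{7}{6}\right) 4 = - \frac{14}{3}$)
$A = -595$ ($A = -19012 + 18417 = -595$)
$N{\left(L \right)} + A = - \frac{14}{3} - 595 = - \frac{1799}{3}$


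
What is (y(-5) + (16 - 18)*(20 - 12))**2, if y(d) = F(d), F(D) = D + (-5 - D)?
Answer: 441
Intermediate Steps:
F(D) = -5
y(d) = -5
(y(-5) + (16 - 18)*(20 - 12))**2 = (-5 + (16 - 18)*(20 - 12))**2 = (-5 - 2*8)**2 = (-5 - 16)**2 = (-21)**2 = 441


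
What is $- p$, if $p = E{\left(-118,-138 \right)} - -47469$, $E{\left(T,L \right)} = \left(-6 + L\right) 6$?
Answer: $-46605$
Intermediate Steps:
$E{\left(T,L \right)} = -36 + 6 L$
$p = 46605$ ($p = \left(-36 + 6 \left(-138\right)\right) - -47469 = \left(-36 - 828\right) + 47469 = -864 + 47469 = 46605$)
$- p = \left(-1\right) 46605 = -46605$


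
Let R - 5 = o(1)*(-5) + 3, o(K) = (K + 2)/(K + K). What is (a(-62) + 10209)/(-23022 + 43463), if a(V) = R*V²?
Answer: 12131/20441 ≈ 0.59346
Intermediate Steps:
o(K) = (2 + K)/(2*K) (o(K) = (2 + K)/((2*K)) = (2 + K)*(1/(2*K)) = (2 + K)/(2*K))
R = ½ (R = 5 + (((½)*(2 + 1)/1)*(-5) + 3) = 5 + (((½)*1*3)*(-5) + 3) = 5 + ((3/2)*(-5) + 3) = 5 + (-15/2 + 3) = 5 - 9/2 = ½ ≈ 0.50000)
a(V) = V²/2
(a(-62) + 10209)/(-23022 + 43463) = ((½)*(-62)² + 10209)/(-23022 + 43463) = ((½)*3844 + 10209)/20441 = (1922 + 10209)*(1/20441) = 12131*(1/20441) = 12131/20441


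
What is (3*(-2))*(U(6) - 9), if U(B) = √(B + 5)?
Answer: 54 - 6*√11 ≈ 34.100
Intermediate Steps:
U(B) = √(5 + B)
(3*(-2))*(U(6) - 9) = (3*(-2))*(√(5 + 6) - 9) = -6*(√11 - 9) = -6*(-9 + √11) = 54 - 6*√11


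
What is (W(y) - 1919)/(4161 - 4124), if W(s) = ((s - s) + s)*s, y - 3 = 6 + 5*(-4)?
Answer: -1798/37 ≈ -48.595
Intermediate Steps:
y = -11 (y = 3 + (6 + 5*(-4)) = 3 + (6 - 20) = 3 - 14 = -11)
W(s) = s**2 (W(s) = (0 + s)*s = s*s = s**2)
(W(y) - 1919)/(4161 - 4124) = ((-11)**2 - 1919)/(4161 - 4124) = (121 - 1919)/37 = -1798*1/37 = -1798/37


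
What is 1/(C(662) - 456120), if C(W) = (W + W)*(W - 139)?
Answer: 1/236332 ≈ 4.2313e-6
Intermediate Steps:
C(W) = 2*W*(-139 + W) (C(W) = (2*W)*(-139 + W) = 2*W*(-139 + W))
1/(C(662) - 456120) = 1/(2*662*(-139 + 662) - 456120) = 1/(2*662*523 - 456120) = 1/(692452 - 456120) = 1/236332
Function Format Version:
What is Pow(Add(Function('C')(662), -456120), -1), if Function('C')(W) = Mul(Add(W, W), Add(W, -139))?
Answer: Rational(1, 236332) ≈ 4.2313e-6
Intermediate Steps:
Function('C')(W) = Mul(2, W, Add(-139, W)) (Function('C')(W) = Mul(Mul(2, W), Add(-139, W)) = Mul(2, W, Add(-139, W)))
Pow(Add(Function('C')(662), -456120), -1) = Pow(Add(Mul(2, 662, Add(-139, 662)), -456120), -1) = Pow(Add(Mul(2, 662, 523), -456120), -1) = Pow(Add(692452, -456120), -1) = Pow(236332, -1) = Rational(1, 236332)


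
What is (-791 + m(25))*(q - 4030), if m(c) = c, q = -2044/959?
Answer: 423139932/137 ≈ 3.0886e+6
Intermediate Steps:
q = -292/137 (q = -2044*1/959 = -292/137 ≈ -2.1314)
(-791 + m(25))*(q - 4030) = (-791 + 25)*(-292/137 - 4030) = -766*(-552402/137) = 423139932/137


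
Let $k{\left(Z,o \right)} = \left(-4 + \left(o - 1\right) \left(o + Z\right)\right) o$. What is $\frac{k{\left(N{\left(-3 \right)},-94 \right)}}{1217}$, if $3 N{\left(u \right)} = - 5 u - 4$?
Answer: $- \frac{2418902}{3651} \approx -662.53$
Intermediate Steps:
$N{\left(u \right)} = - \frac{4}{3} - \frac{5 u}{3}$ ($N{\left(u \right)} = \frac{- 5 u - 4}{3} = \frac{-4 - 5 u}{3} = - \frac{4}{3} - \frac{5 u}{3}$)
$k{\left(Z,o \right)} = o \left(-4 + \left(-1 + o\right) \left(Z + o\right)\right)$ ($k{\left(Z,o \right)} = \left(-4 + \left(-1 + o\right) \left(Z + o\right)\right) o = o \left(-4 + \left(-1 + o\right) \left(Z + o\right)\right)$)
$\frac{k{\left(N{\left(-3 \right)},-94 \right)}}{1217} = \frac{\left(-94\right) \left(-4 + \left(-94\right)^{2} - \left(- \frac{4}{3} - -5\right) - -94 + \left(- \frac{4}{3} - -5\right) \left(-94\right)\right)}{1217} = - 94 \left(-4 + 8836 - \left(- \frac{4}{3} + 5\right) + 94 + \left(- \frac{4}{3} + 5\right) \left(-94\right)\right) \frac{1}{1217} = - 94 \left(-4 + 8836 - \frac{11}{3} + 94 + \frac{11}{3} \left(-94\right)\right) \frac{1}{1217} = - 94 \left(-4 + 8836 - \frac{11}{3} + 94 - \frac{1034}{3}\right) \frac{1}{1217} = \left(-94\right) \frac{25733}{3} \cdot \frac{1}{1217} = \left(- \frac{2418902}{3}\right) \frac{1}{1217} = - \frac{2418902}{3651}$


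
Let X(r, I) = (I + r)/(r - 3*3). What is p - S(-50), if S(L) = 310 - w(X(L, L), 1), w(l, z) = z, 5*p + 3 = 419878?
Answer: 83666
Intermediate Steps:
X(r, I) = (I + r)/(-9 + r) (X(r, I) = (I + r)/(r - 9) = (I + r)/(-9 + r))
p = 83975 (p = -⅗ + (⅕)*419878 = -⅗ + 419878/5 = 83975)
S(L) = 309 (S(L) = 310 - 1*1 = 310 - 1 = 309)
p - S(-50) = 83975 - 1*309 = 83975 - 309 = 83666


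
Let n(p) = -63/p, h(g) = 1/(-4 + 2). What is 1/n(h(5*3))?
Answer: 1/126 ≈ 0.0079365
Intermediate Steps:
h(g) = -1/2 (h(g) = 1/(-2) = -1/2)
1/n(h(5*3)) = 1/(-63/(-1/2)) = 1/(-63*(-2)) = 1/126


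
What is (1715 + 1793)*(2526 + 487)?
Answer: 10569604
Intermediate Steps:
(1715 + 1793)*(2526 + 487) = 3508*3013 = 10569604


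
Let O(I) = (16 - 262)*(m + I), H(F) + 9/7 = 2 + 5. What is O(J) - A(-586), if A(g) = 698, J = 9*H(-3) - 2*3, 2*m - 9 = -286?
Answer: 155383/7 ≈ 22198.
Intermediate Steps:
m = -277/2 (m = 9/2 + (½)*(-286) = 9/2 - 143 = -277/2 ≈ -138.50)
H(F) = 40/7 (H(F) = -9/7 + (2 + 5) = -9/7 + 7 = 40/7)
J = 318/7 (J = 9*(40/7) - 2*3 = 360/7 - 6 = 318/7 ≈ 45.429)
O(I) = 34071 - 246*I (O(I) = (16 - 262)*(-277/2 + I) = -246*(-277/2 + I) = 34071 - 246*I)
O(J) - A(-586) = (34071 - 246*318/7) - 1*698 = (34071 - 78228/7) - 698 = 160269/7 - 698 = 155383/7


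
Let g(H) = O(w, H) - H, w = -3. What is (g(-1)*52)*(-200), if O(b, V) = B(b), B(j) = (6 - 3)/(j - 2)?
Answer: -4160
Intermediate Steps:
B(j) = 3/(-2 + j)
O(b, V) = 3/(-2 + b)
g(H) = -⅗ - H (g(H) = 3/(-2 - 3) - H = 3/(-5) - H = 3*(-⅕) - H = -⅗ - H)
(g(-1)*52)*(-200) = ((-⅗ - 1*(-1))*52)*(-200) = ((-⅗ + 1)*52)*(-200) = ((⅖)*52)*(-200) = (104/5)*(-200) = -4160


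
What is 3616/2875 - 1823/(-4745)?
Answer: 4479809/2728375 ≈ 1.6419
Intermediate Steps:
3616/2875 - 1823/(-4745) = 3616*(1/2875) - 1823*(-1/4745) = 3616/2875 + 1823/4745 = 4479809/2728375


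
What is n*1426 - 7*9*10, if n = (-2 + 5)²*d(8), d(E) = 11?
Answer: 140544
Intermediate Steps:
n = 99 (n = (-2 + 5)²*11 = 3²*11 = 9*11 = 99)
n*1426 - 7*9*10 = 99*1426 - 7*9*10 = 141174 - 63*10 = 141174 - 630 = 140544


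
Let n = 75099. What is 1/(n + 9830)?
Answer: 1/84929 ≈ 1.1775e-5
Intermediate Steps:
1/(n + 9830) = 1/(75099 + 9830) = 1/84929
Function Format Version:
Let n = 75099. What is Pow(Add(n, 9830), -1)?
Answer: Rational(1, 84929) ≈ 1.1775e-5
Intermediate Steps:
Pow(Add(n, 9830), -1) = Pow(Add(75099, 9830), -1) = Pow(84929, -1) = Rational(1, 84929)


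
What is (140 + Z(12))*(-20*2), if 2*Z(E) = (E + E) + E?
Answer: -6320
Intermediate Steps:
Z(E) = 3*E/2 (Z(E) = ((E + E) + E)/2 = (2*E + E)/2 = (3*E)/2 = 3*E/2)
(140 + Z(12))*(-20*2) = (140 + (3/2)*12)*(-20*2) = (140 + 18)*(-40) = 158*(-40) = -6320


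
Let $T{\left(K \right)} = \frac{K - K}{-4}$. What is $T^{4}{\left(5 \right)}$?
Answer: $0$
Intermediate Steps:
$T{\left(K \right)} = 0$ ($T{\left(K \right)} = 0 \left(- \frac{1}{4}\right) = 0$)
$T^{4}{\left(5 \right)} = 0^{4} = 0$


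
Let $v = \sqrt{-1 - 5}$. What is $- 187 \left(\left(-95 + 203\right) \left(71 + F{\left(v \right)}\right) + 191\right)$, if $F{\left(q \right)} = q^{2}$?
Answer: $-1348457$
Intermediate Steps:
$v = i \sqrt{6}$ ($v = \sqrt{-6} = i \sqrt{6} \approx 2.4495 i$)
$- 187 \left(\left(-95 + 203\right) \left(71 + F{\left(v \right)}\right) + 191\right) = - 187 \left(\left(-95 + 203\right) \left(71 + \left(i \sqrt{6}\right)^{2}\right) + 191\right) = - 187 \left(108 \left(71 - 6\right) + 191\right) = - 187 \left(108 \cdot 65 + 191\right) = - 187 \left(7020 + 191\right) = \left(-187\right) 7211 = -1348457$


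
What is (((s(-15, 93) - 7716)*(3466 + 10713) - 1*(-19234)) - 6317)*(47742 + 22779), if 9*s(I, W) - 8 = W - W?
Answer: -23140685506037/3 ≈ -7.7136e+12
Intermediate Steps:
s(I, W) = 8/9 (s(I, W) = 8/9 + (W - W)/9 = 8/9 + (⅑)*0 = 8/9 + 0 = 8/9)
(((s(-15, 93) - 7716)*(3466 + 10713) - 1*(-19234)) - 6317)*(47742 + 22779) = (((8/9 - 7716)*(3466 + 10713) - 1*(-19234)) - 6317)*(47742 + 22779) = ((-69436/9*14179 + 19234) - 6317)*70521 = ((-984533044/9 + 19234) - 6317)*70521 = (-984359938/9 - 6317)*70521 = -984416791/9*70521 = -23140685506037/3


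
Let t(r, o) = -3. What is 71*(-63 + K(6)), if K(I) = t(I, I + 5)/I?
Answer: -9017/2 ≈ -4508.5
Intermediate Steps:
K(I) = -3/I
71*(-63 + K(6)) = 71*(-63 - 3/6) = 71*(-63 - 3*⅙) = 71*(-63 - ½) = 71*(-127/2) = -9017/2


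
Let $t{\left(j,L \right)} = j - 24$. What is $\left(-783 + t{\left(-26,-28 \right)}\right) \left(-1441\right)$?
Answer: $1200353$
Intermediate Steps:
$t{\left(j,L \right)} = -24 + j$
$\left(-783 + t{\left(-26,-28 \right)}\right) \left(-1441\right) = \left(-783 - 50\right) \left(-1441\right) = \left(-833\right) \left(-1441\right) = 1200353$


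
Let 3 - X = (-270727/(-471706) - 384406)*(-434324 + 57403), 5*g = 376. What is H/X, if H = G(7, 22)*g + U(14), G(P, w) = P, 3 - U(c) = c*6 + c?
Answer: -339156614/113909512708251785 ≈ -2.9774e-9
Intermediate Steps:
U(c) = 3 - 7*c (U(c) = 3 - (c*6 + c) = 3 - (6*c + c) = 3 - 7*c)
g = 376/5 (g = (⅕)*376 = 376/5 ≈ 75.200)
X = -68345707624951071/471706 (X = 3 - (-270727/(-471706) - 384406)*(-434324 + 57403) = 3 - (-270727*(-1/471706) - 384406)*(-376921) = 3 - (270727/471706 - 384406)*(-376921) = 3 - (-181326345909)*(-376921)/471706 = 3 - 1*68345707626366189/471706 = 3 - 68345707626366189/471706 = -68345707624951071/471706 ≈ -1.4489e+11)
H = 2157/5 (H = 7*(376/5) + (3 - 7*14) = 2632/5 + (3 - 98) = 2632/5 - 95 = 2157/5 ≈ 431.40)
H/X = 2157/(5*(-68345707624951071/471706)) = (2157/5)*(-471706/68345707624951071) = -339156614/113909512708251785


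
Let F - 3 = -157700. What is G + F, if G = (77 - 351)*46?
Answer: -170301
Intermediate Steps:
F = -157697 (F = 3 - 157700 = -157697)
G = -12604 (G = -274*46 = -12604)
G + F = -12604 - 157697 = -170301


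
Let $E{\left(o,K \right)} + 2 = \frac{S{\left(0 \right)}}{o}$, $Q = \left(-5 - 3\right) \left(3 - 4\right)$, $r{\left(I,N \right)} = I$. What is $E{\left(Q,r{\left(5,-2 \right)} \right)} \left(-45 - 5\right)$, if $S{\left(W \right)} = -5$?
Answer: $\frac{525}{4} \approx 131.25$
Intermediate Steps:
$Q = 8$ ($Q = \left(-8\right) \left(-1\right) = 8$)
$E{\left(o,K \right)} = -2 - \frac{5}{o}$
$E{\left(Q,r{\left(5,-2 \right)} \right)} \left(-45 - 5\right) = \left(-2 - \frac{5}{8}\right) \left(-45 - 5\right) = \left(-2 - \frac{5}{8}\right) \left(-50\right) = \left(- \frac{21}{8}\right) \left(-50\right) = \frac{525}{4}$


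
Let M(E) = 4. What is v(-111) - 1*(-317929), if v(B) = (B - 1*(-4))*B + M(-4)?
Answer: 329810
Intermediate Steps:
v(B) = 4 + B*(4 + B) (v(B) = (B - 1*(-4))*B + 4 = (B + 4)*B + 4 = (4 + B)*B + 4 = B*(4 + B) + 4 = 4 + B*(4 + B))
v(-111) - 1*(-317929) = (4 + (-111)² + 4*(-111)) - 1*(-317929) = (4 + 12321 - 444) + 317929 = 11881 + 317929 = 329810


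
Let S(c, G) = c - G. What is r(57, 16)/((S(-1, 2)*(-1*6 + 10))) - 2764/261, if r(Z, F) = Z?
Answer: -16015/1044 ≈ -15.340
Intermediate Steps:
r(57, 16)/((S(-1, 2)*(-1*6 + 10))) - 2764/261 = 57/(((-1 - 1*2)*(-1*6 + 10))) - 2764/261 = 57/(((-1 - 2)*(-6 + 10))) - 2764*1/261 = 57/((-3*4)) - 2764/261 = 57/(-12) - 2764/261 = 57*(-1/12) - 2764/261 = -19/4 - 2764/261 = -16015/1044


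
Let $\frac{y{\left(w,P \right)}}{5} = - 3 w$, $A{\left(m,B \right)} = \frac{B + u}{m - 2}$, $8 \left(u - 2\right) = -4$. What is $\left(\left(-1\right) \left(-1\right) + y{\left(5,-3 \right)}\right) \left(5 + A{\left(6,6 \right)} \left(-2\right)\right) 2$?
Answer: $-185$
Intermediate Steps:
$u = \frac{3}{2}$ ($u = 2 + \frac{1}{8} \left(-4\right) = 2 - \frac{1}{2} = \frac{3}{2} \approx 1.5$)
$A{\left(m,B \right)} = \frac{\frac{3}{2} + B}{-2 + m}$ ($A{\left(m,B \right)} = \frac{B + \frac{3}{2}}{m - 2} = \frac{\frac{3}{2} + B}{-2 + m}$)
$y{\left(w,P \right)} = - 15 w$ ($y{\left(w,P \right)} = 5 \left(- 3 w\right) = - 15 w$)
$\left(\left(-1\right) \left(-1\right) + y{\left(5,-3 \right)}\right) \left(5 + A{\left(6,6 \right)} \left(-2\right)\right) 2 = \left(\left(-1\right) \left(-1\right) - 75\right) \left(5 + \frac{\frac{3}{2} + 6}{-2 + 6} \left(-2\right)\right) 2 = \left(1 - 75\right) \left(5 + \frac{1}{4} \cdot \frac{15}{2} \left(-2\right)\right) 2 = - 74 \left(5 + \frac{1}{4} \cdot \frac{15}{2} \left(-2\right)\right) 2 = - 74 \left(5 + \frac{15}{8} \left(-2\right)\right) 2 = - 74 \left(5 - \frac{15}{4}\right) 2 = \left(-74\right) \frac{5}{4} \cdot 2 = \left(- \frac{185}{2}\right) 2 = -185$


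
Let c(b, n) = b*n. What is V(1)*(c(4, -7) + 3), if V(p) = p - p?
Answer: 0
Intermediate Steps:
V(p) = 0
V(1)*(c(4, -7) + 3) = 0*(4*(-7) + 3) = 0*(-28 + 3) = 0*(-25) = 0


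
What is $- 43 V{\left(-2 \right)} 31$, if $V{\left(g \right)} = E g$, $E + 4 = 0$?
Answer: $-10664$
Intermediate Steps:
$E = -4$ ($E = -4 + 0 = -4$)
$V{\left(g \right)} = - 4 g$
$- 43 V{\left(-2 \right)} 31 = - 43 \left(\left(-4\right) \left(-2\right)\right) 31 = \left(-43\right) 8 \cdot 31 = \left(-344\right) 31 = -10664$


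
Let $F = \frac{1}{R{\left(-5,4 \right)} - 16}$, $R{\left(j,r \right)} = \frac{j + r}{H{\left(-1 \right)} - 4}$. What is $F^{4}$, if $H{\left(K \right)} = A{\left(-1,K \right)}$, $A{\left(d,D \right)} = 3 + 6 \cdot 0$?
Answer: $\frac{1}{50625} \approx 1.9753 \cdot 10^{-5}$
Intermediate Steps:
$A{\left(d,D \right)} = 3$ ($A{\left(d,D \right)} = 3 + 0 = 3$)
$H{\left(K \right)} = 3$
$R{\left(j,r \right)} = - j - r$ ($R{\left(j,r \right)} = \frac{j + r}{3 - 4} = \frac{j + r}{-1} = \left(j + r\right) \left(-1\right) = - j - r$)
$F = - \frac{1}{15}$ ($F = \frac{1}{\left(\left(-1\right) \left(-5\right) - 4\right) - 16} = \frac{1}{\left(5 - 4\right) - 16} = \frac{1}{1 - 16} = \frac{1}{-15} = - \frac{1}{15} \approx -0.066667$)
$F^{4} = \left(- \frac{1}{15}\right)^{4} = \frac{1}{50625}$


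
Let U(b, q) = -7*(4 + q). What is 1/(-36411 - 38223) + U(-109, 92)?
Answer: -50154049/74634 ≈ -672.00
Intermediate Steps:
U(b, q) = -28 - 7*q
1/(-36411 - 38223) + U(-109, 92) = 1/(-36411 - 38223) + (-28 - 7*92) = 1/(-74634) + (-28 - 644) = -1/74634 - 672 = -50154049/74634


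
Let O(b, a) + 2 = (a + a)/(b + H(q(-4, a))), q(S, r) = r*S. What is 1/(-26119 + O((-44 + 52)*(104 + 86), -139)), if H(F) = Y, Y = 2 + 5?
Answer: -1527/39887045 ≈ -3.8283e-5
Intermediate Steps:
q(S, r) = S*r
Y = 7
H(F) = 7
O(b, a) = -2 + 2*a/(7 + b) (O(b, a) = -2 + (a + a)/(b + 7) = -2 + (2*a)/(7 + b) = -2 + 2*a/(7 + b))
1/(-26119 + O((-44 + 52)*(104 + 86), -139)) = 1/(-26119 + 2*(-7 - 139 - (-44 + 52)*(104 + 86))/(7 + (-44 + 52)*(104 + 86))) = 1/(-26119 + 2*(-7 - 139 - 8*190)/(7 + 8*190)) = 1/(-26119 + 2*(-7 - 139 - 1*1520)/(7 + 1520)) = 1/(-26119 + 2*(-7 - 139 - 1520)/1527) = 1/(-26119 + 2*(1/1527)*(-1666)) = 1/(-26119 - 3332/1527) = 1/(-39887045/1527) = -1527/39887045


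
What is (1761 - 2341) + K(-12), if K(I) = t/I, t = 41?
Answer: -7001/12 ≈ -583.42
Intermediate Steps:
K(I) = 41/I
(1761 - 2341) + K(-12) = (1761 - 2341) + 41/(-12) = -580 + 41*(-1/12) = -580 - 41/12 = -7001/12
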